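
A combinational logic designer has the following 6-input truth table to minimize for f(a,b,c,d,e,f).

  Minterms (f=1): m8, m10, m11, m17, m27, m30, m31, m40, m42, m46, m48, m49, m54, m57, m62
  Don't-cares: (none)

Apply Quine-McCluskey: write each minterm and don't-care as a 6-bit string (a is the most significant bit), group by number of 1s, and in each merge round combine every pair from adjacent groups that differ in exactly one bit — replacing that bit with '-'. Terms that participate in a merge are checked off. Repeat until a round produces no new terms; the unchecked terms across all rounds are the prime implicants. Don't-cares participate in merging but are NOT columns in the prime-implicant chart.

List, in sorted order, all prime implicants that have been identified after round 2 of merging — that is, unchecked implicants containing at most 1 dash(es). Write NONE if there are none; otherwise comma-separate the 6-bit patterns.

size-2^0 implicants → 001000(✓)  001010(✓)  001011(✓)  010001(✓)  011011(✓)  011110(✓)  011111(✓)  101000(✓)  101010(✓)  101110(✓)  110000(✓)  110001(✓)  110110(✓)  111001(✓)  111110(✓)
size-2^1 implicants → -01000(✓)  -01010(✓)  -10001  -11110  0-1011  0010-0(✓)  00101-  011-11  01111-  1-1110  101-10  1010-0(✓)  11-001  11-110  11000-
size-2^2 implicants → -010-0
Unchecked terms (primes): -010-0, -10001, -11110, 0-1011, 00101-, 011-11, 01111-, 1-1110, 101-10, 11-001, 11-110, 11000-

-10001, -11110, 0-1011, 00101-, 011-11, 01111-, 1-1110, 101-10, 11-001, 11-110, 11000-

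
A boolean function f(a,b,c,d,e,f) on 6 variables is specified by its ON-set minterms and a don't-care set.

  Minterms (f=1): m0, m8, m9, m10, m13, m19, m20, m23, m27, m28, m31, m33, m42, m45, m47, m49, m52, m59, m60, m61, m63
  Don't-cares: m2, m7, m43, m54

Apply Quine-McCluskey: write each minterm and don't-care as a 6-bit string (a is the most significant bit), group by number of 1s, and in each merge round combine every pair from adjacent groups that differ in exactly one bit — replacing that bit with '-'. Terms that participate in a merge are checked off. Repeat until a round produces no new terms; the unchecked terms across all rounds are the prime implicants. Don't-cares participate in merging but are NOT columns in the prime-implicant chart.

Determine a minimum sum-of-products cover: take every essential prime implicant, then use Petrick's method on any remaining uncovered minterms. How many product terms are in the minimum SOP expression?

8

[col 0] 000000*, 000010*, 000111*, 001000*, 001001*, 001010*, 001101*, 010011*, 010100*, 010111*, 011011*, 011100*, 011111*, 100001*, 101010*, 101011*, 101101*, 101111*, 110001*, 110100*, 110110*, 111011*, 111100*, 111101*, 111111*
[col 1] -01010, -01101, -10100*, -11011*, -11100*, -11111*, 0-0111, 00-000*, 00-010*, 0000-0*, 001-01, 0010-0*, 00100-, 01-011*, 01-100*, 01-111*, 010-11*, 011-11*, 1-0001, 1-1011*, 1-1101*, 1-1111*, 101-11*, 10101-, 1011-1*, 11-100*, 1101-0, 111-11*, 1111-1*, 11110-
[col 2] -1-100, -11-11, 00-0-0, 01--11, 1-1-11, 1-11-1
Prime implicants: -01010, -01101, -1-100, -11-11, 0-0111, 00-0-0, 001-01, 00100-, 01--11, 1-0001, 1-1-11, 1-11-1, 10101-, 1101-0, 11110-
PI chart (minterm → PIs covering it):
  0 | 00-0-0  (sole → essential)
  8 | 00-0-0,00100-
  9 | 001-01,00100-
  10 | -01010,00-0-0
  13 | -01101,001-01
  19 | 01--11  (sole → essential)
  20 | -1-100  (sole → essential)
  23 | 0-0111,01--11
  27 | -11-11,01--11
  28 | -1-100  (sole → essential)
  31 | -11-11,01--11
  33 | 1-0001  (sole → essential)
  42 | -01010,10101-
  45 | -01101,1-11-1
  47 | 1-1-11,1-11-1
  49 | 1-0001  (sole → essential)
  52 | -1-100,1101-0
  59 | -11-11,1-1-11
  60 | -1-100,11110-
  61 | 1-11-1,11110-
  63 | -11-11,1-1-11,1-11-1
Essential prime implicants: -1-100, 00-0-0, 01--11, 1-0001
Petrick residual → -01010, -11-11, 001-01, 1-11-1
Minimum SOP uses 8 PIs: b'cd'ef' + bde'f' + bcef + a'b'd'f' + a'b'ce'f + a'bef + ac'd'e'f + acdf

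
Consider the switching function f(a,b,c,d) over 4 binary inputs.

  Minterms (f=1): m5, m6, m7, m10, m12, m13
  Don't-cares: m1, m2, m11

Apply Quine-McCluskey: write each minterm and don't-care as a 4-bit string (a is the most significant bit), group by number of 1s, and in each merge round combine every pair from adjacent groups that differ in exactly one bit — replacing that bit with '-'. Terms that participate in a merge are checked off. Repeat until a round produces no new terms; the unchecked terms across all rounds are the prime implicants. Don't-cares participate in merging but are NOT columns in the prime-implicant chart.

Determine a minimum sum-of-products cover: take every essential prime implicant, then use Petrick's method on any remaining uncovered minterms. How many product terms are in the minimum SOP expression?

size-2^0 implicants → 0001(✓)  0010(✓)  0101(✓)  0110(✓)  0111(✓)  1010(✓)  1011(✓)  1100(✓)  1101(✓)
size-2^1 implicants → -010  -101  0-01  0-10  01-1  011-  101-  110-
Unchecked terms (primes): -010, -101, 0-01, 0-10, 01-1, 011-, 101-, 110-
Minterm coverage:
  m5 ⊆ -101,0-01,01-1
  m6 ⊆ 0-10,011-
  m7 ⊆ 01-1,011-
  m10 ⊆ -010,101-
  m12 ⊆ 110- [E]
  m13 ⊆ -101,110-
E = {110-}
Petrick residual → -010, -101, 011-
Cover = b'cd' + bc'd + a'bc + abc'  |cover|=4

4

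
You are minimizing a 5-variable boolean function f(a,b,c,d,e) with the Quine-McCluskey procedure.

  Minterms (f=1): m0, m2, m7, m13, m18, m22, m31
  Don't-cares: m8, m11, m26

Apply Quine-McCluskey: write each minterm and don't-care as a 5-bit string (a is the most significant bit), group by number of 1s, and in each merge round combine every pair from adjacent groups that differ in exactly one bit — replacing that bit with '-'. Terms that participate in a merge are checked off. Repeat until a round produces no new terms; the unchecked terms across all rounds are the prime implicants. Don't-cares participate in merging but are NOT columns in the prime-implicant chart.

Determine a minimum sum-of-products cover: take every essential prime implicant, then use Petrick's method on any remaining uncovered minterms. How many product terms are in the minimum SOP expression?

Round 0: 00000✓ 00010✓ 00111 01000✓ 01011 01101 10010✓ 10110✓ 11010✓ 11111
Round 1: -0010 0-000 000-0 1-010 10-10
PIs = {-0010, 0-000, 000-0, 00111, 01011, 01101, 1-010, 10-10, 11111}
Coverage chart:
  m0: 0-000,000-0
  m2: -0010,000-0
  m7: 00111 ←essential
  m13: 01101 ←essential
  m18: -0010,1-010,10-10
  m22: 10-10 ←essential
  m31: 11111 ←essential
Essential: 00111, 01101, 10-10, 11111
Petrick residual → 000-0
Min cover (5 terms): a'b'c'e' + a'b'cde + a'bcd'e + ab'de' + abcde

5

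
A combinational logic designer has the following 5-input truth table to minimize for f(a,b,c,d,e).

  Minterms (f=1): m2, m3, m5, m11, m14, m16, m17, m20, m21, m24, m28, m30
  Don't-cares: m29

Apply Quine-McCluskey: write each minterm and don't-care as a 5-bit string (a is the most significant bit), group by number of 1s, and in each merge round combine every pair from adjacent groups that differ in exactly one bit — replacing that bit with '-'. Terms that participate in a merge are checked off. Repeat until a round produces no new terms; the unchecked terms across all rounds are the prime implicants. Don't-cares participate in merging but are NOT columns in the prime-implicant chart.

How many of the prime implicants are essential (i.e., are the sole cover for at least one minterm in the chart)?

6

size-2^0 implicants → 00010(✓)  00011(✓)  00101(✓)  01011(✓)  01110(✓)  10000(✓)  10001(✓)  10100(✓)  10101(✓)  11000(✓)  11100(✓)  11101(✓)  11110(✓)
size-2^1 implicants → -0101  -1110  0-011  0001-  1-000(✓)  1-100(✓)  1-101(✓)  10-00(✓)  10-01(✓)  1000-(✓)  1010-(✓)  11-00(✓)  111-0  1110-(✓)
size-2^2 implicants → 1--00  1-10-  10-0-
Unchecked terms (primes): -0101, -1110, 0-011, 0001-, 1--00, 1-10-, 10-0-, 111-0
Minterm coverage:
  m2 ⊆ 0001- [E]
  m3 ⊆ 0-011,0001-
  m5 ⊆ -0101 [E]
  m11 ⊆ 0-011 [E]
  m14 ⊆ -1110 [E]
  m16 ⊆ 1--00,10-0-
  m17 ⊆ 10-0- [E]
  m20 ⊆ 1--00,1-10-,10-0-
  m21 ⊆ -0101,1-10-,10-0-
  m24 ⊆ 1--00 [E]
  m28 ⊆ 1--00,1-10-,111-0
  m30 ⊆ -1110,111-0
E = {-0101, -1110, 0-011, 0001-, 1--00, 10-0-}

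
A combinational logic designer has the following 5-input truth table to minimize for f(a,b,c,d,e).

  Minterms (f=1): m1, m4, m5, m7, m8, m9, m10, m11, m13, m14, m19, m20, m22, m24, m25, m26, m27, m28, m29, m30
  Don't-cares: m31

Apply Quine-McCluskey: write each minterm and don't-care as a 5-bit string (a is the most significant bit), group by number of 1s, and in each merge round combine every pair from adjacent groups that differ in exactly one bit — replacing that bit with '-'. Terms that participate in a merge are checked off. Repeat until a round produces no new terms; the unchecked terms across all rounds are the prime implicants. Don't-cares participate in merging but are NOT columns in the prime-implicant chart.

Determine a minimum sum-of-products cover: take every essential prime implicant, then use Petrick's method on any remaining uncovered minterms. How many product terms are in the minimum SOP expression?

8

[col 0] 00001*, 00100*, 00101*, 00111*, 01000*, 01001*, 01010*, 01011*, 01101*, 01110*, 10011*, 10100*, 10110*, 11000*, 11001*, 11010*, 11011*, 11100*, 11101*, 11110*, 11111*
[col 1] -0100, -1000*, -1001*, -1010*, -1011*, -1101*, -1110*, 0-001*, 0-101*, 00-01*, 001-1, 0010-, 01-01*, 01-10*, 010-0*, 010-1*, 0100-*, 0101-*, 1-011, 1-100*, 1-110*, 101-0*, 11-00*, 11-01*, 11-10*, 11-11*, 110-0*, 110-1*, 1100-*, 1101-*, 111-0*, 111-1*, 1110-*, 1111-*
[col 2] -1-01, -1-10, -10-0*, -10-1*, -100-*, -101-*, 0--01, 010--*, 1-1-0, 11--0*, 11--1*, 11-0-*, 11-1-*, 110--*, 111--*
[col 3] -10--, 11---
Prime implicants: -0100, -1-01, -1-10, -10--, 0--01, 001-1, 0010-, 1-011, 1-1-0, 11---
PI chart (minterm → PIs covering it):
  1 | 0--01  (sole → essential)
  4 | -0100,0010-
  5 | 0--01,001-1,0010-
  7 | 001-1  (sole → essential)
  8 | -10--  (sole → essential)
  9 | -1-01,-10--,0--01
  10 | -1-10,-10--
  11 | -10--  (sole → essential)
  13 | -1-01,0--01
  14 | -1-10  (sole → essential)
  19 | 1-011  (sole → essential)
  20 | -0100,1-1-0
  22 | 1-1-0  (sole → essential)
  24 | -10--,11---
  25 | -1-01,-10--,11---
  26 | -1-10,-10--,11---
  27 | -10--,1-011,11---
  28 | 1-1-0,11---
  29 | -1-01,11---
  30 | -1-10,1-1-0,11---
Essential prime implicants: -1-10, -10--, 0--01, 001-1, 1-011, 1-1-0
Petrick residual → -0100, -1-01
Minimum SOP uses 8 PIs: b'cd'e' + bd'e + bde' + bc' + a'd'e + a'b'ce + ac'de + ace'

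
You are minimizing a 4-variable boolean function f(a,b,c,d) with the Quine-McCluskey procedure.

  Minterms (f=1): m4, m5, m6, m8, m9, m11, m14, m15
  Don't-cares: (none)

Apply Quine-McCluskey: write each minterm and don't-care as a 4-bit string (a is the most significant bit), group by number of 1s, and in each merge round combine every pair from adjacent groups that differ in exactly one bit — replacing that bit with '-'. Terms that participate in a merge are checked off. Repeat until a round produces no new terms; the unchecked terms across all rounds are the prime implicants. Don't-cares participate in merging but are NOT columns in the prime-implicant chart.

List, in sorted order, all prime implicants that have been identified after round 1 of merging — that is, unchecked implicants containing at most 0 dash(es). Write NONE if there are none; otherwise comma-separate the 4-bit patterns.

Round 0: 0100✓ 0101✓ 0110✓ 1000✓ 1001✓ 1011✓ 1110✓ 1111✓
Round 1: -110 01-0 010- 1-11 10-1 100- 111-
PIs = {-110, 01-0, 010-, 1-11, 10-1, 100-, 111-}

NONE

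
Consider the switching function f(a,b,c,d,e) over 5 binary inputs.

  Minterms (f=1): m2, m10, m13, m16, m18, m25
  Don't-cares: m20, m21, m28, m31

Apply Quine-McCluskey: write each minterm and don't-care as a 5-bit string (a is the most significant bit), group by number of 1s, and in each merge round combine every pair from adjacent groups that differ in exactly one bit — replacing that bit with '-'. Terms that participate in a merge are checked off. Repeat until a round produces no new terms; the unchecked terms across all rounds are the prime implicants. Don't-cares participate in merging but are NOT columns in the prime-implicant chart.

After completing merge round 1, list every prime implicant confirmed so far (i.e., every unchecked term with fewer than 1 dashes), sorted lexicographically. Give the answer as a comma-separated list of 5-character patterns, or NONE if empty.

[col 0] 00010*, 01010*, 01101, 10000*, 10010*, 10100*, 10101*, 11001, 11100*, 11111
[col 1] -0010, 0-010, 1-100, 10-00, 100-0, 1010-
Prime implicants: -0010, 0-010, 01101, 1-100, 10-00, 100-0, 1010-, 11001, 11111

01101, 11001, 11111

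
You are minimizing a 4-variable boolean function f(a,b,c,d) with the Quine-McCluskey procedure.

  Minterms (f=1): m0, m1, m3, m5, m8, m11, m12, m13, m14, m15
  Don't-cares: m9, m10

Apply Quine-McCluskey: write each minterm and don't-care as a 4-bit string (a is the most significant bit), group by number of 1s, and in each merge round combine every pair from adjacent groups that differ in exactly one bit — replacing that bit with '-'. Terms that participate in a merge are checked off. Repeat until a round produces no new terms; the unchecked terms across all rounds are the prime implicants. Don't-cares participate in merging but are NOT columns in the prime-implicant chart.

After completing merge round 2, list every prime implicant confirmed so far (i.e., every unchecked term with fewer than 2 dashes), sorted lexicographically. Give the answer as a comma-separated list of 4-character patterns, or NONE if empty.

Round 0: 0000✓ 0001✓ 0011✓ 0101✓ 1000✓ 1001✓ 1010✓ 1011✓ 1100✓ 1101✓ 1110✓ 1111✓
Round 1: -000✓ -001✓ -011✓ -101✓ 0-01✓ 00-1✓ 000-✓ 1-00✓ 1-01✓ 1-10✓ 1-11✓ 10-0✓ 10-1✓ 100-✓ 101-✓ 11-0✓ 11-1✓ 110-✓ 111-✓
Round 2: --01 -0-1 -00- 1--0✓ 1--1✓ 1-0-✓ 1-1-✓ 10--✓ 11--✓
Round 3: 1---
PIs = {--01, -0-1, -00-, 1---}

NONE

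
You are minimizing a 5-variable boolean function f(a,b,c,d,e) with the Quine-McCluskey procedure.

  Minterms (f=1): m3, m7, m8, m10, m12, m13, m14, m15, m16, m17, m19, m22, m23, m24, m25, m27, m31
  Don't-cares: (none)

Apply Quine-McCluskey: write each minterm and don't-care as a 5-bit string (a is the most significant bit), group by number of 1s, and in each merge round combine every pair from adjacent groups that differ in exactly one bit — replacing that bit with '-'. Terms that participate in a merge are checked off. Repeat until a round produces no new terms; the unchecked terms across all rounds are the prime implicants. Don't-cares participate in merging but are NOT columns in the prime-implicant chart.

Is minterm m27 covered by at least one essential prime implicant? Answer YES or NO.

NO

size-2^0 implicants → 00011(✓)  00111(✓)  01000(✓)  01010(✓)  01100(✓)  01101(✓)  01110(✓)  01111(✓)  10000(✓)  10001(✓)  10011(✓)  10110(✓)  10111(✓)  11000(✓)  11001(✓)  11011(✓)  11111(✓)
size-2^1 implicants → -0011(✓)  -0111(✓)  -1000  -1111(✓)  0-111(✓)  00-11(✓)  01-00(✓)  01-10(✓)  010-0(✓)  011-0(✓)  011-1(✓)  0110-(✓)  0111-(✓)  1-000(✓)  1-001(✓)  1-011(✓)  1-111(✓)  10-11(✓)  100-1(✓)  1000-(✓)  1011-  11-11(✓)  110-1(✓)  1100-(✓)
size-2^2 implicants → --111  -0-11  01--0  011--  1--11  1-0-1  1-00-
Unchecked terms (primes): --111, -0-11, -1000, 01--0, 011--, 1--11, 1-0-1, 1-00-, 1011-
Minterm coverage:
  m3 ⊆ -0-11 [E]
  m7 ⊆ --111,-0-11
  m8 ⊆ -1000,01--0
  m10 ⊆ 01--0 [E]
  m12 ⊆ 01--0,011--
  m13 ⊆ 011-- [E]
  m14 ⊆ 01--0,011--
  m15 ⊆ --111,011--
  m16 ⊆ 1-00- [E]
  m17 ⊆ 1-0-1,1-00-
  m19 ⊆ -0-11,1--11,1-0-1
  m22 ⊆ 1011- [E]
  m23 ⊆ --111,-0-11,1--11,1011-
  m24 ⊆ -1000,1-00-
  m25 ⊆ 1-0-1,1-00-
  m27 ⊆ 1--11,1-0-1
  m31 ⊆ --111,1--11
E = {-0-11, 01--0, 011--, 1-00-, 1011-}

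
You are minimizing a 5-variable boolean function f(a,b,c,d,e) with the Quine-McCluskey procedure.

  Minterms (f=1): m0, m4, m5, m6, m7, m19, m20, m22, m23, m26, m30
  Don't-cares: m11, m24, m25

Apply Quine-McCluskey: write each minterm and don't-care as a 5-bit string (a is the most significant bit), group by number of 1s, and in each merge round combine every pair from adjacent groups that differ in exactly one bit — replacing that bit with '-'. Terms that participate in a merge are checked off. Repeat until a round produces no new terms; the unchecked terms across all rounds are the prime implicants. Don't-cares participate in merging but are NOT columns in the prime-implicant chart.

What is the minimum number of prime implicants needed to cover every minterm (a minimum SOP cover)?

5

size-2^0 implicants → 00000(✓)  00100(✓)  00101(✓)  00110(✓)  00111(✓)  01011  10011(✓)  10100(✓)  10110(✓)  10111(✓)  11000(✓)  11001(✓)  11010(✓)  11110(✓)
size-2^1 implicants → -0100(✓)  -0110(✓)  -0111(✓)  00-00  001-0(✓)  001-1(✓)  0010-(✓)  0011-(✓)  1-110  10-11  101-0(✓)  1011-(✓)  11-10  110-0  1100-
size-2^2 implicants → -01-0  -011-  001--
Unchecked terms (primes): -01-0, -011-, 00-00, 001--, 01011, 1-110, 10-11, 11-10, 110-0, 1100-
Minterm coverage:
  m0 ⊆ 00-00 [E]
  m4 ⊆ -01-0,00-00,001--
  m5 ⊆ 001-- [E]
  m6 ⊆ -01-0,-011-,001--
  m7 ⊆ -011-,001--
  m19 ⊆ 10-11 [E]
  m20 ⊆ -01-0 [E]
  m22 ⊆ -01-0,-011-,1-110
  m23 ⊆ -011-,10-11
  m26 ⊆ 11-10,110-0
  m30 ⊆ 1-110,11-10
E = {-01-0, 00-00, 001--, 10-11}
Petrick residual → 11-10
Cover = b'ce' + a'b'd'e' + a'b'c + ab'de + abde'  |cover|=5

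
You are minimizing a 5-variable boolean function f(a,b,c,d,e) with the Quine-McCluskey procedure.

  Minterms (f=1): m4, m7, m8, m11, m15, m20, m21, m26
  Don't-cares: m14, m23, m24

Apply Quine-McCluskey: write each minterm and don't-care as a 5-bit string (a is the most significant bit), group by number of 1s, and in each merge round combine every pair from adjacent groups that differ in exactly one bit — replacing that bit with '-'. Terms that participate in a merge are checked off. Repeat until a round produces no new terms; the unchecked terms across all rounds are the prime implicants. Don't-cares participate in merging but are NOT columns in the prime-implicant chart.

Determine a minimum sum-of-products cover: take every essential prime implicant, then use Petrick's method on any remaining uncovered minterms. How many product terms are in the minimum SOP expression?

size-2^0 implicants → 00100(✓)  00111(✓)  01000(✓)  01011(✓)  01110(✓)  01111(✓)  10100(✓)  10101(✓)  10111(✓)  11000(✓)  11010(✓)
size-2^1 implicants → -0100  -0111  -1000  0-111  01-11  0111-  101-1  1010-  110-0
Unchecked terms (primes): -0100, -0111, -1000, 0-111, 01-11, 0111-, 101-1, 1010-, 110-0
Minterm coverage:
  m4 ⊆ -0100 [E]
  m7 ⊆ -0111,0-111
  m8 ⊆ -1000 [E]
  m11 ⊆ 01-11 [E]
  m15 ⊆ 0-111,01-11,0111-
  m20 ⊆ -0100,1010-
  m21 ⊆ 101-1,1010-
  m26 ⊆ 110-0 [E]
E = {-0100, -1000, 01-11, 110-0}
Petrick residual → -0111, 101-1
Cover = b'cd'e' + b'cde + bc'd'e' + a'bde + ab'ce + abc'e'  |cover|=6

6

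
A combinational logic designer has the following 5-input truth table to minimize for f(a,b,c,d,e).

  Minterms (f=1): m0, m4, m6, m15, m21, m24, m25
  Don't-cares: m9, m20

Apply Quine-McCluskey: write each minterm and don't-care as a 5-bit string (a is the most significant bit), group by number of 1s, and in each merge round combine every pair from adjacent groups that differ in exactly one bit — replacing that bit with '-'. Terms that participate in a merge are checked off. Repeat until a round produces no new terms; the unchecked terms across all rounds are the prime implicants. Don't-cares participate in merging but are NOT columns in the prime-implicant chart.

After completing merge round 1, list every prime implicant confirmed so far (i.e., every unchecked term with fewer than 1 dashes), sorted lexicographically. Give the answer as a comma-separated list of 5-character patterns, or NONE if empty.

Round 0: 00000✓ 00100✓ 00110✓ 01001✓ 01111 10100✓ 10101✓ 11000✓ 11001✓
Round 1: -0100 -1001 00-00 001-0 1010- 1100-
PIs = {-0100, -1001, 00-00, 001-0, 01111, 1010-, 1100-}

01111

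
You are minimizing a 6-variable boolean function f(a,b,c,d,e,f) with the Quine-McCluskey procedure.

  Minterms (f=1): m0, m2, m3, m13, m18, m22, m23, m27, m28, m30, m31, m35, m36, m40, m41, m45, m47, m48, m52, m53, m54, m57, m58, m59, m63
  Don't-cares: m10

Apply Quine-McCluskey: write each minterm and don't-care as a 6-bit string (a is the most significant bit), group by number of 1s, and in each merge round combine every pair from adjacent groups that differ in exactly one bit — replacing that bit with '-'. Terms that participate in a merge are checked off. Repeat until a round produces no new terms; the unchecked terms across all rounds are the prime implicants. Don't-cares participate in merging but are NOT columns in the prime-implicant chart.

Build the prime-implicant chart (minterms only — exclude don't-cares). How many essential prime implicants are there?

Round 0: 000000✓ 000010✓ 000011✓ 001010✓ 001101✓ 010010✓ 010110✓ 010111✓ 011011✓ 011100✓ 011110✓ 011111✓ 100011✓ 100100✓ 101000✓ 101001✓ 101101✓ 101111✓ 110000✓ 110100✓ 110101✓ 110110✓ 111001✓ 111010✓ 111011✓ 111111✓
Round 1: -00011 -01101 -10110 -11011✓ -11111✓ 0-0010 00-010 0000-0 00001- 01-110✓ 01-111✓ 010-10 01011-✓ 011-11✓ 0111-0 01111-✓ 1-0100 1-1001 1-1111 101-01 10100- 1011-1 110-00 1101-0 11010- 111-11✓ 1110-1 11101-
Round 2: -11-11 01-11-
PIs = {-00011, -01101, -10110, -11-11, 0-0010, 00-010, 0000-0, 00001-, 01-11-, 010-10, 0111-0, 1-0100, 1-1001, 1-1111, 101-01, 10100-, 1011-1, 110-00, 1101-0, 11010-, 1110-1, 11101-}
Coverage chart:
  m0: 0000-0 ←essential
  m2: 0-0010,00-010,0000-0,00001-
  m3: -00011,00001-
  m13: -01101 ←essential
  m18: 0-0010,010-10
  m22: -10110,01-11-,010-10
  m23: 01-11- ←essential
  m27: -11-11 ←essential
  m28: 0111-0 ←essential
  m30: 01-11-,0111-0
  m31: -11-11,01-11-
  m35: -00011 ←essential
  m36: 1-0100 ←essential
  m40: 10100- ←essential
  m41: 1-1001,101-01,10100-
  m45: -01101,101-01,1011-1
  m47: 1-1111,1011-1
  m48: 110-00 ←essential
  m52: 1-0100,110-00,1101-0,11010-
  m53: 11010- ←essential
  m54: -10110,1101-0
  m57: 1-1001,1110-1
  m58: 11101- ←essential
  m59: -11-11,1110-1,11101-
  m63: -11-11,1-1111
Essential: -00011, -01101, -11-11, 0000-0, 01-11-, 0111-0, 1-0100, 10100-, 110-00, 11010-, 11101-

11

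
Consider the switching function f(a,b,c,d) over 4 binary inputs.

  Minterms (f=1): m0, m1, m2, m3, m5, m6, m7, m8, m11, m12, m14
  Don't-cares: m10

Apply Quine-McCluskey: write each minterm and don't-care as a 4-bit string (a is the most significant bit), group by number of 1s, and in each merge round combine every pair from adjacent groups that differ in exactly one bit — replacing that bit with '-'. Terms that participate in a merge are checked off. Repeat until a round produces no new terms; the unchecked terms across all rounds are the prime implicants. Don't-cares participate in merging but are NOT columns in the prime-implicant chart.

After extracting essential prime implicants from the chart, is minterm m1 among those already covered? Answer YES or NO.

YES

size-2^0 implicants → 0000(✓)  0001(✓)  0010(✓)  0011(✓)  0101(✓)  0110(✓)  0111(✓)  1000(✓)  1010(✓)  1011(✓)  1100(✓)  1110(✓)
size-2^1 implicants → -000(✓)  -010(✓)  -011(✓)  -110(✓)  0-01(✓)  0-10(✓)  0-11(✓)  00-0(✓)  00-1(✓)  000-(✓)  001-(✓)  01-1(✓)  011-(✓)  1-00(✓)  1-10(✓)  10-0(✓)  101-(✓)  11-0(✓)
size-2^2 implicants → --10  -0-0  -01-  0--1  0-1-  00--  1--0
Unchecked terms (primes): --10, -0-0, -01-, 0--1, 0-1-, 00--, 1--0
Minterm coverage:
  m0 ⊆ -0-0,00--
  m1 ⊆ 0--1,00--
  m2 ⊆ --10,-0-0,-01-,0-1-,00--
  m3 ⊆ -01-,0--1,0-1-,00--
  m5 ⊆ 0--1 [E]
  m6 ⊆ --10,0-1-
  m7 ⊆ 0--1,0-1-
  m8 ⊆ -0-0,1--0
  m11 ⊆ -01- [E]
  m12 ⊆ 1--0 [E]
  m14 ⊆ --10,1--0
E = {-01-, 0--1, 1--0}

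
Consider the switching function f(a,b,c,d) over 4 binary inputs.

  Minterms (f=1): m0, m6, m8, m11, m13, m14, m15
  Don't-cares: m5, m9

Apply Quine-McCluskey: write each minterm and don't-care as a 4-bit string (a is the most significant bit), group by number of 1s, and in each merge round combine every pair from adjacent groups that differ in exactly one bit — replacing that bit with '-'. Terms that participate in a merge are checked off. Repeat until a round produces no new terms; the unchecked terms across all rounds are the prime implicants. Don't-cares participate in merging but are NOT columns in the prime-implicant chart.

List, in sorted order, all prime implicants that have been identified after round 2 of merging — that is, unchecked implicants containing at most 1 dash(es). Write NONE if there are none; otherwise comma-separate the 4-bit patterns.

size-2^0 implicants → 0000(✓)  0101(✓)  0110(✓)  1000(✓)  1001(✓)  1011(✓)  1101(✓)  1110(✓)  1111(✓)
size-2^1 implicants → -000  -101  -110  1-01(✓)  1-11(✓)  10-1(✓)  100-  11-1(✓)  111-
size-2^2 implicants → 1--1
Unchecked terms (primes): -000, -101, -110, 1--1, 100-, 111-

-000, -101, -110, 100-, 111-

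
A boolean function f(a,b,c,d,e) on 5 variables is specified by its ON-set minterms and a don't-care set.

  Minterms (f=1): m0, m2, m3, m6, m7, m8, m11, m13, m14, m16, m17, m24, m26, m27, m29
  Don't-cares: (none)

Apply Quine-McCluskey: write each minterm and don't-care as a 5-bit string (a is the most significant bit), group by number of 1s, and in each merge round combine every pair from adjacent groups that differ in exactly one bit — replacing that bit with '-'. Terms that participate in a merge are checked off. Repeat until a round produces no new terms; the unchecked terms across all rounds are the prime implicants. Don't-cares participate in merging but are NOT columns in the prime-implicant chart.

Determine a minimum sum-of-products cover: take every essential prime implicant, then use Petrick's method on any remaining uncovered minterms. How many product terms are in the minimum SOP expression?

7

[col 0] 00000*, 00010*, 00011*, 00110*, 00111*, 01000*, 01011*, 01101*, 01110*, 10000*, 10001*, 11000*, 11010*, 11011*, 11101*
[col 1] -0000*, -1000*, -1011, -1101, 0-000*, 0-011, 0-110, 00-10*, 00-11*, 000-0, 0001-*, 0011-*, 1-000*, 1000-, 110-0, 1101-
[col 2] --000, 00-1-
Prime implicants: --000, -1011, -1101, 0-011, 0-110, 00-1-, 000-0, 1000-, 110-0, 1101-
PI chart (minterm → PIs covering it):
  0 | --000,000-0
  2 | 00-1-,000-0
  3 | 0-011,00-1-
  6 | 0-110,00-1-
  7 | 00-1-  (sole → essential)
  8 | --000  (sole → essential)
  11 | -1011,0-011
  13 | -1101  (sole → essential)
  14 | 0-110  (sole → essential)
  16 | --000,1000-
  17 | 1000-  (sole → essential)
  24 | --000,110-0
  26 | 110-0,1101-
  27 | -1011,1101-
  29 | -1101  (sole → essential)
Essential prime implicants: --000, -1101, 0-110, 00-1-, 1000-
Petrick residual → -1011, 110-0
Minimum SOP uses 7 PIs: c'd'e' + bc'de + bcd'e + a'cde' + a'b'd + ab'c'd' + abc'e'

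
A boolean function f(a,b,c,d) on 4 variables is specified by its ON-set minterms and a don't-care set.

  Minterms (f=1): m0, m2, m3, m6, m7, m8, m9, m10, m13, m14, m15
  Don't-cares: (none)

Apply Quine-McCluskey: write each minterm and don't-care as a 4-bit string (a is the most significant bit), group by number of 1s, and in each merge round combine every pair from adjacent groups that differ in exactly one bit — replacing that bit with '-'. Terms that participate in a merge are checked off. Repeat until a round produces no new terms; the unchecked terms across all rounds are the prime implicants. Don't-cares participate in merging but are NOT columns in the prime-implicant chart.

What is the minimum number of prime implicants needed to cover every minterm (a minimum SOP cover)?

4

Round 0: 0000✓ 0010✓ 0011✓ 0110✓ 0111✓ 1000✓ 1001✓ 1010✓ 1101✓ 1110✓ 1111✓
Round 1: -000✓ -010✓ -110✓ -111✓ 0-10✓ 0-11✓ 00-0✓ 001-✓ 011-✓ 1-01 1-10✓ 10-0✓ 100- 11-1 111-✓
Round 2: --10 -0-0 -11- 0-1-
PIs = {--10, -0-0, -11-, 0-1-, 1-01, 100-, 11-1}
Coverage chart:
  m0: -0-0 ←essential
  m2: --10,-0-0,0-1-
  m3: 0-1- ←essential
  m6: --10,-11-,0-1-
  m7: -11-,0-1-
  m8: -0-0,100-
  m9: 1-01,100-
  m10: --10,-0-0
  m13: 1-01,11-1
  m14: --10,-11-
  m15: -11-,11-1
Essential: -0-0, 0-1-
Petrick residual → -11-, 1-01
Min cover (4 terms): b'd' + bc + a'c + ac'd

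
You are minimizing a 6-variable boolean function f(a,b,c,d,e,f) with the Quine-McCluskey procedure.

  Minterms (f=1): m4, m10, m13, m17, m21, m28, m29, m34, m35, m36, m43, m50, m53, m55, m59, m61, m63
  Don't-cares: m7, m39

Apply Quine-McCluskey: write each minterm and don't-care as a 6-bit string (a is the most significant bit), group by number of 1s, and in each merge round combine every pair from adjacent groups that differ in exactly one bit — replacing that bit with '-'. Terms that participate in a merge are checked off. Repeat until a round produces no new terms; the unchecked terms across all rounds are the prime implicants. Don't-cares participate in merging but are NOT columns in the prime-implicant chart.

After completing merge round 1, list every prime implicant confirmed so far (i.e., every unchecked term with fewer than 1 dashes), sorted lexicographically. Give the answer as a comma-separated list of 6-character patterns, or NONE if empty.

[col 0] 000100*, 000111*, 001010, 001101*, 010001*, 010101*, 011100*, 011101*, 100010*, 100011*, 100100*, 100111*, 101011*, 110010*, 110101*, 110111*, 111011*, 111101*, 111111*
[col 1] -00100, -00111, -10101*, -11101*, 0-1101, 01-101*, 010-01, 01110-, 1-0010, 1-0111, 1-1011, 10-011, 100-11, 10001-, 11-101*, 11-111*, 1101-1*, 111-11, 1111-1*
[col 2] -1-101, 11-1-1
Prime implicants: -00100, -00111, -1-101, 0-1101, 001010, 010-01, 01110-, 1-0010, 1-0111, 1-1011, 10-011, 100-11, 10001-, 11-1-1, 111-11

001010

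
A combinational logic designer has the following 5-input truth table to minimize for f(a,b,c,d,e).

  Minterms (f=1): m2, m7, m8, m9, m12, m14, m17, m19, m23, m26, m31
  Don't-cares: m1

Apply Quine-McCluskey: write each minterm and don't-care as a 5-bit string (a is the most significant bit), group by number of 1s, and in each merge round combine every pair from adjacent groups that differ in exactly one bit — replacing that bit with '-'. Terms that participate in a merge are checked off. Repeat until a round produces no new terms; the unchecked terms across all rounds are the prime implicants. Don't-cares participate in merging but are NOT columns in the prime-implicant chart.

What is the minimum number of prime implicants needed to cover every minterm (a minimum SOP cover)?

7

Round 0: 00001✓ 00010 00111✓ 01000✓ 01001✓ 01100✓ 01110✓ 10001✓ 10011✓ 10111✓ 11010 11111✓
Round 1: -0001 -0111 0-001 01-00 0100- 011-0 1-111 10-11 100-1
PIs = {-0001, -0111, 0-001, 00010, 01-00, 0100-, 011-0, 1-111, 10-11, 100-1, 11010}
Coverage chart:
  m2: 00010 ←essential
  m7: -0111 ←essential
  m8: 01-00,0100-
  m9: 0-001,0100-
  m12: 01-00,011-0
  m14: 011-0 ←essential
  m17: -0001,100-1
  m19: 10-11,100-1
  m23: -0111,1-111,10-11
  m26: 11010 ←essential
  m31: 1-111 ←essential
Essential: -0111, 00010, 011-0, 1-111, 11010
Petrick residual → 0100-, 100-1
Min cover (7 terms): b'cde + a'b'c'de' + a'bc'd' + a'bce' + acde + ab'c'e + abc'de'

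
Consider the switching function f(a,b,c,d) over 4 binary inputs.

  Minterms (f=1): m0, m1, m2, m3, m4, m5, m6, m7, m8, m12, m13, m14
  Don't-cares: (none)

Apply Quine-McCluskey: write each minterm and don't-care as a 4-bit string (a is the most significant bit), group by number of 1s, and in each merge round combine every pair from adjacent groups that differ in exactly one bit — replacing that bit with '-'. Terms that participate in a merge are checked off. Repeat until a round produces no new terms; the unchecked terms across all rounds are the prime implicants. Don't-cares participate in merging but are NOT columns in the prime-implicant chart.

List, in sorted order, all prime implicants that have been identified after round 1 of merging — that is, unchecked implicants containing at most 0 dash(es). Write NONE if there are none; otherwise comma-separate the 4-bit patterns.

[col 0] 0000*, 0001*, 0010*, 0011*, 0100*, 0101*, 0110*, 0111*, 1000*, 1100*, 1101*, 1110*
[col 1] -000*, -100*, -101*, -110*, 0-00*, 0-01*, 0-10*, 0-11*, 00-0*, 00-1*, 000-*, 001-*, 01-0*, 01-1*, 010-*, 011-*, 1-00*, 11-0*, 110-*
[col 2] --00, -1-0, -10-, 0--0*, 0--1*, 0-0-*, 0-1-*, 00--*, 01--*
[col 3] 0---
Prime implicants: --00, -1-0, -10-, 0---

NONE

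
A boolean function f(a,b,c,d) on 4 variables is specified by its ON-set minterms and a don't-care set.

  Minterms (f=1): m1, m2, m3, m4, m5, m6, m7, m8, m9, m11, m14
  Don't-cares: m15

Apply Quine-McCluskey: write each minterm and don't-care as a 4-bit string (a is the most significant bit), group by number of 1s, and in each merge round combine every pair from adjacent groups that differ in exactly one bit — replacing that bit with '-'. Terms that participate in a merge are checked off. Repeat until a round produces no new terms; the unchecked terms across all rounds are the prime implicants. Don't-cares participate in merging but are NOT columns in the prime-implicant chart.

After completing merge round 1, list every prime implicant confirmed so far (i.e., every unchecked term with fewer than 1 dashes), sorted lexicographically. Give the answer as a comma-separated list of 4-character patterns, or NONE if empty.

NONE

Round 0: 0001✓ 0010✓ 0011✓ 0100✓ 0101✓ 0110✓ 0111✓ 1000✓ 1001✓ 1011✓ 1110✓ 1111✓
Round 1: -001✓ -011✓ -110✓ -111✓ 0-01✓ 0-10✓ 0-11✓ 00-1✓ 001-✓ 01-0✓ 01-1✓ 010-✓ 011-✓ 1-11✓ 10-1✓ 100- 111-✓
Round 2: --11 -0-1 -11- 0--1 0-1- 01--
PIs = {--11, -0-1, -11-, 0--1, 0-1-, 01--, 100-}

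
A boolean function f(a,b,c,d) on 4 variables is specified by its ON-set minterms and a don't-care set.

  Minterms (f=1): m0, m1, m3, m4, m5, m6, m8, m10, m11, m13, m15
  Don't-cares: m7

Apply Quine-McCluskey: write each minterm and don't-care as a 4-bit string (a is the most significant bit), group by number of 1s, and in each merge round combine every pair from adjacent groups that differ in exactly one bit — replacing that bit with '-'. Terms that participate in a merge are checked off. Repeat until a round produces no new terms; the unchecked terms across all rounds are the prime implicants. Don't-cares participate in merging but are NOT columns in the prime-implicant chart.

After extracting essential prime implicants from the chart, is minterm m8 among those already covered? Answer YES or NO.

Round 0: 0000✓ 0001✓ 0011✓ 0100✓ 0101✓ 0110✓ 0111✓ 1000✓ 1010✓ 1011✓ 1101✓ 1111✓
Round 1: -000 -011✓ -101✓ -111✓ 0-00✓ 0-01✓ 0-11✓ 00-1✓ 000-✓ 01-0✓ 01-1✓ 010-✓ 011-✓ 1-11✓ 10-0 101- 11-1✓
Round 2: --11 -1-1 0--1 0-0- 01--
PIs = {--11, -000, -1-1, 0--1, 0-0-, 01--, 10-0, 101-}
Coverage chart:
  m0: -000,0-0-
  m1: 0--1,0-0-
  m3: --11,0--1
  m4: 0-0-,01--
  m5: -1-1,0--1,0-0-,01--
  m6: 01-- ←essential
  m8: -000,10-0
  m10: 10-0,101-
  m11: --11,101-
  m13: -1-1 ←essential
  m15: --11,-1-1
Essential: -1-1, 01--

NO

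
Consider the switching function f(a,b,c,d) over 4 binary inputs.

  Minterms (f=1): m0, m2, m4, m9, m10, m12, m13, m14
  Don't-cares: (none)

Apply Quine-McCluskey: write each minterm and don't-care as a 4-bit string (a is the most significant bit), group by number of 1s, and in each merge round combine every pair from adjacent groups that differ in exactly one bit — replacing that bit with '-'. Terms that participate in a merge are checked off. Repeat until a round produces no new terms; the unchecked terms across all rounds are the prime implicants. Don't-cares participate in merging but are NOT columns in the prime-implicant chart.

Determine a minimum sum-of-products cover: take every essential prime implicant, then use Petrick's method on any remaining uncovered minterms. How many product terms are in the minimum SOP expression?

4

size-2^0 implicants → 0000(✓)  0010(✓)  0100(✓)  1001(✓)  1010(✓)  1100(✓)  1101(✓)  1110(✓)
size-2^1 implicants → -010  -100  0-00  00-0  1-01  1-10  11-0  110-
Unchecked terms (primes): -010, -100, 0-00, 00-0, 1-01, 1-10, 11-0, 110-
Minterm coverage:
  m0 ⊆ 0-00,00-0
  m2 ⊆ -010,00-0
  m4 ⊆ -100,0-00
  m9 ⊆ 1-01 [E]
  m10 ⊆ -010,1-10
  m12 ⊆ -100,11-0,110-
  m13 ⊆ 1-01,110-
  m14 ⊆ 1-10,11-0
E = {1-01}
Petrick residual → -010, 0-00, 11-0
Cover = b'cd' + a'c'd' + ac'd + abd'  |cover|=4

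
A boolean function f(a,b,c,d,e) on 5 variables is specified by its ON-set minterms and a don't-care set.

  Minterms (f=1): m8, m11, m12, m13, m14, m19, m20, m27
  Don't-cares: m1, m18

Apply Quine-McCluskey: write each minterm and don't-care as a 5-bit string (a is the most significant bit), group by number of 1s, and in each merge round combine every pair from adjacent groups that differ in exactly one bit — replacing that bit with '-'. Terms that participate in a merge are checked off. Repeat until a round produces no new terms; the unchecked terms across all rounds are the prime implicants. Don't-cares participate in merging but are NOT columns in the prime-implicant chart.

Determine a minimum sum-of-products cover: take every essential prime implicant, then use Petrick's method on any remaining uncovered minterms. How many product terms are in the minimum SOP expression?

size-2^0 implicants → 00001  01000(✓)  01011(✓)  01100(✓)  01101(✓)  01110(✓)  10010(✓)  10011(✓)  10100  11011(✓)
size-2^1 implicants → -1011  01-00  011-0  0110-  1-011  1001-
Unchecked terms (primes): -1011, 00001, 01-00, 011-0, 0110-, 1-011, 1001-, 10100
Minterm coverage:
  m8 ⊆ 01-00 [E]
  m11 ⊆ -1011 [E]
  m12 ⊆ 01-00,011-0,0110-
  m13 ⊆ 0110- [E]
  m14 ⊆ 011-0 [E]
  m19 ⊆ 1-011,1001-
  m20 ⊆ 10100 [E]
  m27 ⊆ -1011,1-011
E = {-1011, 01-00, 011-0, 0110-, 10100}
Petrick residual → 1-011
Cover = bc'de + a'bd'e' + a'bce' + a'bcd' + ac'de + ab'cd'e'  |cover|=6

6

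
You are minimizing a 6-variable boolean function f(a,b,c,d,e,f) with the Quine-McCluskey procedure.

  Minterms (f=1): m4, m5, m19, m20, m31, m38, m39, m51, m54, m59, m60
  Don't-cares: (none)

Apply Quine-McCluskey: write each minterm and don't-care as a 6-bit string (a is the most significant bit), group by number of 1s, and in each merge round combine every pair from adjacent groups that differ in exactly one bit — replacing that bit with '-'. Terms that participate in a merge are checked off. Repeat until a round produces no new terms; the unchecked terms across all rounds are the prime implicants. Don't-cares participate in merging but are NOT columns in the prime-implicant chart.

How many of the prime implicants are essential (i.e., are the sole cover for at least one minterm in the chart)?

[col 0] 000100*, 000101*, 010011*, 010100*, 011111, 100110*, 100111*, 110011*, 110110*, 111011*, 111100
[col 1] -10011, 0-0100, 00010-, 1-0110, 10011-, 11-011
Prime implicants: -10011, 0-0100, 00010-, 011111, 1-0110, 10011-, 11-011, 111100
PI chart (minterm → PIs covering it):
  4 | 0-0100,00010-
  5 | 00010-  (sole → essential)
  19 | -10011  (sole → essential)
  20 | 0-0100  (sole → essential)
  31 | 011111  (sole → essential)
  38 | 1-0110,10011-
  39 | 10011-  (sole → essential)
  51 | -10011,11-011
  54 | 1-0110  (sole → essential)
  59 | 11-011  (sole → essential)
  60 | 111100  (sole → essential)
Essential prime implicants: -10011, 0-0100, 00010-, 011111, 1-0110, 10011-, 11-011, 111100

8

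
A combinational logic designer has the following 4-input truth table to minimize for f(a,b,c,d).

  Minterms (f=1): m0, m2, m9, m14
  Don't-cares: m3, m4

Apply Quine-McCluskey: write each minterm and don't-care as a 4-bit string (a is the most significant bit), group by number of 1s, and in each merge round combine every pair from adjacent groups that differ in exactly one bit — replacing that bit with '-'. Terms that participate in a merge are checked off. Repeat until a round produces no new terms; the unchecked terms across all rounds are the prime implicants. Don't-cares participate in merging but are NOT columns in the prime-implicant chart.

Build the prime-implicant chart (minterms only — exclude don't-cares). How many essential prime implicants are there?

2

size-2^0 implicants → 0000(✓)  0010(✓)  0011(✓)  0100(✓)  1001  1110
size-2^1 implicants → 0-00  00-0  001-
Unchecked terms (primes): 0-00, 00-0, 001-, 1001, 1110
Minterm coverage:
  m0 ⊆ 0-00,00-0
  m2 ⊆ 00-0,001-
  m9 ⊆ 1001 [E]
  m14 ⊆ 1110 [E]
E = {1001, 1110}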